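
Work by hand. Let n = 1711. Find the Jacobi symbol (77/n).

1

Reciprocity: 77 ≡ 1 and 1711 ≡ 3 (mod 4), so (77/1711) = +(1711/77).
Reduce top mod 77: now compute (17/77).
Reciprocity: 17 ≡ 1 and 77 ≡ 1 (mod 4), so (17/77) = +(77/17).
Reduce top mod 17: now compute (9/17).
Reciprocity: 9 ≡ 1 and 17 ≡ 1 (mod 4), so (9/17) = +(17/9).
Reduce top mod 9: now compute (8/9).
Pull out 2^3: since 9 ≡ 1 (mod 8), (2/9) = +1, so (2/9)^3 = +1.
Reached (1/9) = 1. Collecting the sign flips along the way, the symbol is +1.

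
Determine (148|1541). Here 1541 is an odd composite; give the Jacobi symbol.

Pull out 2^2: since 1541 ≡ 5 (mod 8), (2/1541) = -1, so (2/1541)^2 = +1.
Reciprocity: 37 ≡ 1 and 1541 ≡ 1 (mod 4), so (37/1541) = +(1541/37).
Reduce top mod 37: now compute (24/37).
Pull out 2^3: since 37 ≡ 5 (mod 8), (2/37) = -1, so (2/37)^3 = -1.
Reciprocity: 3 ≡ 3 and 37 ≡ 1 (mod 4), so (3/37) = +(37/3).
Reduce top mod 3: now compute (1/3).
Reached (1/3) = 1. Collecting the sign flips along the way, the symbol is -1.

-1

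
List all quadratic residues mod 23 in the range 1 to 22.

Square k = 1,…,11 (k and 23−k give the same square):
1²=1, 2²=4, 3²=9, 4²=16, 5²≡2, 6²≡13, 7²≡3, 8²≡18, 9²≡12, 10²≡8, 11²≡6 (mod 23).
So the quadratic residues mod 23 are {1, 2, 3, 4, 6, 8, 9, 12, 13, 16, 18}.

1,2,3,4,6,8,9,12,13,16,18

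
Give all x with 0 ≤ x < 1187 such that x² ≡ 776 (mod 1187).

Since 1187 ≡ 3 (mod 4), a square root of 776 is 776^((1187+1)/4) = 776^297 mod 1187.
Repeated squaring: 776^2≡367, 776^4≡558, 776^8≡370, 776^16≡395, 776^32≡528, 776^64≡1026, 776^128≡994, 776^256≡452 (mod 1187).
776^297 = 776^(256+32+8+1) ≡ 250 (mod 1187).
Check: 250² = 62500 ≡ 776 (mod 1187). The two roots are 250 and 937.

250, 937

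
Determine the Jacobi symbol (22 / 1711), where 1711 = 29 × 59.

Pull out 2: since 1711 ≡ 7 (mod 8), (2/1711) = +1.
Reciprocity: 11 ≡ 3 and 1711 ≡ 3 (mod 4), so (11/1711) = −(1711/11).
Reduce top mod 11: now compute (6/11).
Pull out 2: since 11 ≡ 3 (mod 8), (2/11) = -1.
Reciprocity: 3 ≡ 3 and 11 ≡ 3 (mod 4), so (3/11) = −(11/3).
Reduce top mod 3: now compute (2/3).
Pull out 2: since 3 ≡ 3 (mod 8), (2/3) = -1.
Reached (1/3) = 1. Collecting the sign flips along the way, the symbol is +1.

1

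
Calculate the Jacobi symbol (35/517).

Reciprocity: 35 ≡ 3 and 517 ≡ 1 (mod 4), so (35/517) = +(517/35).
Reduce top mod 35: now compute (27/35).
Reciprocity: 27 ≡ 3 and 35 ≡ 3 (mod 4), so (27/35) = −(35/27).
Reduce top mod 27: now compute (8/27).
Pull out 2^3: since 27 ≡ 3 (mod 8), (2/27) = -1, so (2/27)^3 = -1.
Reached (1/27) = 1. Collecting the sign flips along the way, the symbol is +1.

1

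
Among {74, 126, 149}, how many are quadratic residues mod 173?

(74/173) = -1 → non-residue.
(126/173) = +1 → QR.
(149/173) = +1 → QR.
Total quadratic residues among the 3: 2.

2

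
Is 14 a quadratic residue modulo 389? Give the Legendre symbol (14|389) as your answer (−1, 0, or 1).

-1

Euler's criterion: (14/389) ≡ 14^194 (mod 389).
14^2 ≡ 196 (mod 389)
14^4 ≡ 294 (mod 389)
14^8 ≡ 78 (mod 389)
14^16 ≡ 249 (mod 389)
14^32 ≡ 150 (mod 389)
14^64 ≡ 327 (mod 389)
14^128 ≡ 343 (mod 389)
14^194 = 14^(128+64+2) ≡ 388 (mod 389).
Result is 388 ≡ −1, so (14/389) = −1.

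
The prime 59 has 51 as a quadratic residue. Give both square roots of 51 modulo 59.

13, 46

Since 59 ≡ 3 (mod 4), a square root of 51 is 51^((59+1)/4) = 51^15 mod 59.
Repeated squaring: 51^2≡5, 51^4≡25, 51^8≡35 (mod 59).
51^15 = 51^(8+4+2+1) ≡ 46 (mod 59).
Check: 46² = 2116 ≡ 51 (mod 59). The two roots are 13 and 46.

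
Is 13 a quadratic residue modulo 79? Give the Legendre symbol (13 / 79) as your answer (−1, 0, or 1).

Reciprocity: 13 ≡ 1 and 79 ≡ 3 (mod 4), so (13/79) = +(79/13).
Reduce top mod 13: now compute (1/13).
Reached (1/13) = 1. Collecting the sign flips along the way, the symbol is +1.

1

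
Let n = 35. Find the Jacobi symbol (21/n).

0

Reciprocity: 21 ≡ 1 and 35 ≡ 3 (mod 4), so (21/35) = +(35/21).
Reduce top mod 21: now compute (14/21).
Pull out 2: since 21 ≡ 5 (mod 8), (2/21) = -1.
Reciprocity: 7 ≡ 3 and 21 ≡ 1 (mod 4), so (7/21) = +(21/7).
Reduce top mod 7: now compute (0/7).
Top reduces to 0: gcd > 1, so the symbol is 0.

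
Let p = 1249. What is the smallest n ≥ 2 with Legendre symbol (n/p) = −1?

(2/1249) = +1, so 2 is a residue.
(3/1249) = +1, so 3 is a residue.
(4/1249) = +1, so 4 is a residue.
(5/1249) = +1, so 5 is a residue.
(6/1249) = +1, so 6 is a residue.
(7/1249) = −1, so 7 is the smallest positive non-residue mod 1249.

7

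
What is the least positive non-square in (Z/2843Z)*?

(2/2843) = −1, so 2 is the smallest positive non-residue mod 2843.

2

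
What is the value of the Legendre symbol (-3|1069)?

1

First reduce: -3 ≡ 1066 (mod 1069).
Pull out 2: since 1069 ≡ 5 (mod 8), (2/1069) = -1.
Reciprocity: 533 ≡ 1 and 1069 ≡ 1 (mod 4), so (533/1069) = +(1069/533).
Reduce top mod 533: now compute (3/533).
Reciprocity: 3 ≡ 3 and 533 ≡ 1 (mod 4), so (3/533) = +(533/3).
Reduce top mod 3: now compute (2/3).
Pull out 2: since 3 ≡ 3 (mod 8), (2/3) = -1.
Reached (1/3) = 1. Collecting the sign flips along the way, the symbol is +1.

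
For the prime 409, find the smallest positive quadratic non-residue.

7

(2/409) = +1, so 2 is a residue.
(3/409) = +1, so 3 is a residue.
(4/409) = +1, so 4 is a residue.
(5/409) = +1, so 5 is a residue.
(6/409) = +1, so 6 is a residue.
(7/409) = −1, so 7 is the smallest positive non-residue mod 409.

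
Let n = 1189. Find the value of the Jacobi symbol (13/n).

Reciprocity: 13 ≡ 1 and 1189 ≡ 1 (mod 4), so (13/1189) = +(1189/13).
Reduce top mod 13: now compute (6/13).
Pull out 2: since 13 ≡ 5 (mod 8), (2/13) = -1.
Reciprocity: 3 ≡ 3 and 13 ≡ 1 (mod 4), so (3/13) = +(13/3).
Reduce top mod 3: now compute (1/3).
Reached (1/3) = 1. Collecting the sign flips along the way, the symbol is -1.

-1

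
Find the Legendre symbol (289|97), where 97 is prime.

1

Euler's criterion: (289/97) ≡ 95^48 (mod 97).
95^2 ≡ 4 (mod 97)
95^4 ≡ 16 (mod 97)
95^8 ≡ 62 (mod 97)
95^16 ≡ 61 (mod 97)
95^32 ≡ 35 (mod 97)
95^48 = 95^(32+16) ≡ 1 (mod 97).
Result is 1, so (289/97) = 1.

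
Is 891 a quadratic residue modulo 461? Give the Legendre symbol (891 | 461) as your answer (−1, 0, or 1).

-1

First reduce: 891 ≡ 430 (mod 461).
Pull out 2: since 461 ≡ 5 (mod 8), (2/461) = -1.
Reciprocity: 215 ≡ 3 and 461 ≡ 1 (mod 4), so (215/461) = +(461/215).
Reduce top mod 215: now compute (31/215).
Reciprocity: 31 ≡ 3 and 215 ≡ 3 (mod 4), so (31/215) = −(215/31).
Reduce top mod 31: now compute (29/31).
Reciprocity: 29 ≡ 1 and 31 ≡ 3 (mod 4), so (29/31) = +(31/29).
Reduce top mod 29: now compute (2/29).
Pull out 2: since 29 ≡ 5 (mod 8), (2/29) = -1.
Reached (1/29) = 1. Collecting the sign flips along the way, the symbol is -1.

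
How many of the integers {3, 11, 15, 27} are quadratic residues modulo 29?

(3/29) = -1 → non-residue.
(11/29) = -1 → non-residue.
(15/29) = -1 → non-residue.
(27/29) = -1 → non-residue.
Total quadratic residues among the 4: 0.

0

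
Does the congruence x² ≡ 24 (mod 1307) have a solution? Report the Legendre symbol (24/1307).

Pull out 2^3: since 1307 ≡ 3 (mod 8), (2/1307) = -1, so (2/1307)^3 = -1.
Reciprocity: 3 ≡ 3 and 1307 ≡ 3 (mod 4), so (3/1307) = −(1307/3).
Reduce top mod 3: now compute (2/3).
Pull out 2: since 3 ≡ 3 (mod 8), (2/3) = -1.
Reached (1/3) = 1. Collecting the sign flips along the way, the symbol is -1.

-1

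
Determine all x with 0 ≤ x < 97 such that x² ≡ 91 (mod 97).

24, 73

97 ≡ 1 (mod 4), so we find a root by search.
Trying successive values, 24² = 576 ≡ 91 (mod 97). The other root is 97 − 24 = 73.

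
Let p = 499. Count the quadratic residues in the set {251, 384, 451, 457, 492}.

5

(251/499) = +1 → QR.
(384/499) = +1 → QR.
(451/499) = +1 → QR.
(457/499) = +1 → QR.
(492/499) = +1 → QR.
Total quadratic residues among the 5: 5.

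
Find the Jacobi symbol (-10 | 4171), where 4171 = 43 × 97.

1

First reduce: -10 ≡ 4161 (mod 4171).
Reciprocity: 4161 ≡ 1 and 4171 ≡ 3 (mod 4), so (4161/4171) = +(4171/4161).
Reduce top mod 4161: now compute (10/4161).
Pull out 2: since 4161 ≡ 1 (mod 8), (2/4161) = +1.
Reciprocity: 5 ≡ 1 and 4161 ≡ 1 (mod 4), so (5/4161) = +(4161/5).
Reduce top mod 5: now compute (1/5).
Reached (1/5) = 1. Collecting the sign flips along the way, the symbol is +1.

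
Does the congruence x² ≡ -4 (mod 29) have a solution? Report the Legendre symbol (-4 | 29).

1

First reduce: -4 ≡ 25 (mod 29).
Reciprocity: 25 ≡ 1 and 29 ≡ 1 (mod 4), so (25/29) = +(29/25).
Reduce top mod 25: now compute (4/25).
Pull out 2^2: since 25 ≡ 1 (mod 8), (2/25) = +1, so (2/25)^2 = +1.
Reached (1/25) = 1. Collecting the sign flips along the way, the symbol is +1.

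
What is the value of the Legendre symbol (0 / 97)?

0

Top reduces to 0: gcd > 1, so the symbol is 0.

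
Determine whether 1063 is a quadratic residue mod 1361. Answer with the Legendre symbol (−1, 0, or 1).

Reciprocity: 1063 ≡ 3 and 1361 ≡ 1 (mod 4), so (1063/1361) = +(1361/1063).
Reduce top mod 1063: now compute (298/1063).
Pull out 2: since 1063 ≡ 7 (mod 8), (2/1063) = +1.
Reciprocity: 149 ≡ 1 and 1063 ≡ 3 (mod 4), so (149/1063) = +(1063/149).
Reduce top mod 149: now compute (20/149).
Pull out 2^2: since 149 ≡ 5 (mod 8), (2/149) = -1, so (2/149)^2 = +1.
Reciprocity: 5 ≡ 1 and 149 ≡ 1 (mod 4), so (5/149) = +(149/5).
Reduce top mod 5: now compute (4/5).
Pull out 2^2: since 5 ≡ 5 (mod 8), (2/5) = -1, so (2/5)^2 = +1.
Reached (1/5) = 1. Collecting the sign flips along the way, the symbol is +1.

1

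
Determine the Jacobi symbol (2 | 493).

Pull out 2: since 493 ≡ 5 (mod 8), (2/493) = -1.
Reached (1/493) = 1. Collecting the sign flips along the way, the symbol is -1.

-1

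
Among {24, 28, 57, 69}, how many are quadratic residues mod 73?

(24/73) = +1 → QR.
(28/73) = -1 → non-residue.
(57/73) = +1 → QR.
(69/73) = +1 → QR.
Total quadratic residues among the 4: 3.

3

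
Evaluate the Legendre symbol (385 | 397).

1

Euler's criterion: (385/397) ≡ 385^198 (mod 397).
385^2 ≡ 144 (mod 397)
385^4 ≡ 92 (mod 397)
385^8 ≡ 127 (mod 397)
385^16 ≡ 249 (mod 397)
385^32 ≡ 69 (mod 397)
385^64 ≡ 394 (mod 397)
385^128 ≡ 9 (mod 397)
385^198 = 385^(128+64+4+2) ≡ 1 (mod 397).
Result is 1, so (385/397) = 1.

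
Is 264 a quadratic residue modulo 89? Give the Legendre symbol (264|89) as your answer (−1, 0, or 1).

-1

Euler's criterion: (264/89) ≡ 86^44 (mod 89).
86^2 ≡ 9 (mod 89)
86^4 ≡ 81 (mod 89)
86^8 ≡ 64 (mod 89)
86^16 ≡ 2 (mod 89)
86^32 ≡ 4 (mod 89)
86^44 = 86^(32+8+4) ≡ 88 (mod 89).
Result is 88 ≡ −1, so (264/89) = −1.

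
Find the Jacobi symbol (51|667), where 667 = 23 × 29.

-1

Reciprocity: 51 ≡ 3 and 667 ≡ 3 (mod 4), so (51/667) = −(667/51).
Reduce top mod 51: now compute (4/51).
Pull out 2^2: since 51 ≡ 3 (mod 8), (2/51) = -1, so (2/51)^2 = +1.
Reached (1/51) = 1. Collecting the sign flips along the way, the symbol is -1.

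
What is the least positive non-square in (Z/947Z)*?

(2/947) = −1, so 2 is the smallest positive non-residue mod 947.

2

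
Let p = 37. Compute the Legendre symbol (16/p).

Pull out 2^4: since 37 ≡ 5 (mod 8), (2/37) = -1, so (2/37)^4 = +1.
Reached (1/37) = 1. Collecting the sign flips along the way, the symbol is +1.

1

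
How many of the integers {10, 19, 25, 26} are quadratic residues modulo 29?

1

(10/29) = -1 → non-residue.
(19/29) = -1 → non-residue.
(25/29) = +1 → QR.
(26/29) = -1 → non-residue.
Total quadratic residues among the 4: 1.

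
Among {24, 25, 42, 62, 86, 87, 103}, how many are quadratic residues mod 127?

(24/127) = -1 → non-residue.
(25/127) = +1 → QR.
(42/127) = +1 → QR.
(62/127) = +1 → QR.
(86/127) = -1 → non-residue.
(87/127) = +1 → QR.
(103/127) = +1 → QR.
Total quadratic residues among the 7: 5.

5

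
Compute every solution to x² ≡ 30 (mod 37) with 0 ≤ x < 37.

37 ≡ 1 (mod 4), so we find a root by search.
Trying successive values, 17² = 289 ≡ 30 (mod 37). The other root is 37 − 17 = 20.

17, 20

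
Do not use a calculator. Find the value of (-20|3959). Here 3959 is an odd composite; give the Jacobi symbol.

First reduce: -20 ≡ 3939 (mod 3959).
Reciprocity: 3939 ≡ 3 and 3959 ≡ 3 (mod 4), so (3939/3959) = −(3959/3939).
Reduce top mod 3939: now compute (20/3939).
Pull out 2^2: since 3939 ≡ 3 (mod 8), (2/3939) = -1, so (2/3939)^2 = +1.
Reciprocity: 5 ≡ 1 and 3939 ≡ 3 (mod 4), so (5/3939) = +(3939/5).
Reduce top mod 5: now compute (4/5).
Pull out 2^2: since 5 ≡ 5 (mod 8), (2/5) = -1, so (2/5)^2 = +1.
Reached (1/5) = 1. Collecting the sign flips along the way, the symbol is -1.

-1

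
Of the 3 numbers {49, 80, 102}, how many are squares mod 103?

(49/103) = +1 → QR.
(80/103) = -1 → non-residue.
(102/103) = -1 → non-residue.
Total quadratic residues among the 3: 1.

1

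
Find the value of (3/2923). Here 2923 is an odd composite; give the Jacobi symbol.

Reciprocity: 3 ≡ 3 and 2923 ≡ 3 (mod 4), so (3/2923) = −(2923/3).
Reduce top mod 3: now compute (1/3).
Reached (1/3) = 1. Collecting the sign flips along the way, the symbol is -1.

-1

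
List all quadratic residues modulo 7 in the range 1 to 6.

1,2,4

Square k = 1,…,3 (k and 7−k give the same square):
1²=1, 2²=4, 3²≡2 (mod 7).
So the quadratic residues mod 7 are {1, 2, 4}.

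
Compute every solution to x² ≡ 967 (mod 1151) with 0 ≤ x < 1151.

Since 1151 ≡ 3 (mod 4), a square root of 967 is 967^((1151+1)/4) = 967^288 mod 1151.
Repeated squaring: 967^2≡477, 967^4≡782, 967^8≡343, 967^16≡247, 967^32≡6, 967^64≡36, 967^128≡145, 967^256≡307 (mod 1151).
967^288 = 967^(256+32) ≡ 691 (mod 1151).
Check: 691² = 477481 ≡ 967 (mod 1151). The two roots are 460 and 691.

460, 691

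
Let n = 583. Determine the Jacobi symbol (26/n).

Pull out 2: since 583 ≡ 7 (mod 8), (2/583) = +1.
Reciprocity: 13 ≡ 1 and 583 ≡ 3 (mod 4), so (13/583) = +(583/13).
Reduce top mod 13: now compute (11/13).
Reciprocity: 11 ≡ 3 and 13 ≡ 1 (mod 4), so (11/13) = +(13/11).
Reduce top mod 11: now compute (2/11).
Pull out 2: since 11 ≡ 3 (mod 8), (2/11) = -1.
Reached (1/11) = 1. Collecting the sign flips along the way, the symbol is -1.

-1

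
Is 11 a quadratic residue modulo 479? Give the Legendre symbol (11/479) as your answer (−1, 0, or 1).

Reciprocity: 11 ≡ 3 and 479 ≡ 3 (mod 4), so (11/479) = −(479/11).
Reduce top mod 11: now compute (6/11).
Pull out 2: since 11 ≡ 3 (mod 8), (2/11) = -1.
Reciprocity: 3 ≡ 3 and 11 ≡ 3 (mod 4), so (3/11) = −(11/3).
Reduce top mod 3: now compute (2/3).
Pull out 2: since 3 ≡ 3 (mod 8), (2/3) = -1.
Reached (1/3) = 1. Collecting the sign flips along the way, the symbol is +1.

1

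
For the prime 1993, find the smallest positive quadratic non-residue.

(2/1993) = +1, so 2 is a residue.
(3/1993) = +1, so 3 is a residue.
(4/1993) = +1, so 4 is a residue.
(5/1993) = −1, so 5 is the smallest positive non-residue mod 1993.

5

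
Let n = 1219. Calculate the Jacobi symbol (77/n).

1

Reciprocity: 77 ≡ 1 and 1219 ≡ 3 (mod 4), so (77/1219) = +(1219/77).
Reduce top mod 77: now compute (64/77).
Pull out 2^6: since 77 ≡ 5 (mod 8), (2/77) = -1, so (2/77)^6 = +1.
Reached (1/77) = 1. Collecting the sign flips along the way, the symbol is +1.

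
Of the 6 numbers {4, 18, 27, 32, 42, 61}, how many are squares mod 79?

(4/79) = +1 → QR.
(18/79) = +1 → QR.
(27/79) = -1 → non-residue.
(32/79) = +1 → QR.
(42/79) = +1 → QR.
(61/79) = -1 → non-residue.
Total quadratic residues among the 6: 4.

4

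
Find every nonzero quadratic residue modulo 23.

Square k = 1,…,11 (k and 23−k give the same square):
1²=1, 2²=4, 3²=9, 4²=16, 5²≡2, 6²≡13, 7²≡3, 8²≡18, 9²≡12, 10²≡8, 11²≡6 (mod 23).
So the quadratic residues mod 23 are {1, 2, 3, 4, 6, 8, 9, 12, 13, 16, 18}.

1,2,3,4,6,8,9,12,13,16,18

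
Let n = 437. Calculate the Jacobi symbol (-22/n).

1

First reduce: -22 ≡ 415 (mod 437).
Reciprocity: 415 ≡ 3 and 437 ≡ 1 (mod 4), so (415/437) = +(437/415).
Reduce top mod 415: now compute (22/415).
Pull out 2: since 415 ≡ 7 (mod 8), (2/415) = +1.
Reciprocity: 11 ≡ 3 and 415 ≡ 3 (mod 4), so (11/415) = −(415/11).
Reduce top mod 11: now compute (8/11).
Pull out 2^3: since 11 ≡ 3 (mod 8), (2/11) = -1, so (2/11)^3 = -1.
Reached (1/11) = 1. Collecting the sign flips along the way, the symbol is +1.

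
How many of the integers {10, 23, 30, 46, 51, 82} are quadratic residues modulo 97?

(10/97) = -1 → non-residue.
(23/97) = -1 → non-residue.
(30/97) = -1 → non-residue.
(46/97) = -1 → non-residue.
(51/97) = -1 → non-residue.
(82/97) = -1 → non-residue.
Total quadratic residues among the 6: 0.

0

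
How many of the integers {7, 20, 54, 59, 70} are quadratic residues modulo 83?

3

(7/83) = +1 → QR.
(20/83) = -1 → non-residue.
(54/83) = -1 → non-residue.
(59/83) = +1 → QR.
(70/83) = +1 → QR.
Total quadratic residues among the 5: 3.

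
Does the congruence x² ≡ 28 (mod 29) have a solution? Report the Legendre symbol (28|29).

1

Pull out 2^2: since 29 ≡ 5 (mod 8), (2/29) = -1, so (2/29)^2 = +1.
Reciprocity: 7 ≡ 3 and 29 ≡ 1 (mod 4), so (7/29) = +(29/7).
Reduce top mod 7: now compute (1/7).
Reached (1/7) = 1. Collecting the sign flips along the way, the symbol is +1.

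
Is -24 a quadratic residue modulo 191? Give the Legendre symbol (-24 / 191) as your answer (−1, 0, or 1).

First reduce: -24 ≡ 167 (mod 191).
Reciprocity: 167 ≡ 3 and 191 ≡ 3 (mod 4), so (167/191) = −(191/167).
Reduce top mod 167: now compute (24/167).
Pull out 2^3: since 167 ≡ 7 (mod 8), (2/167) = +1, so (2/167)^3 = +1.
Reciprocity: 3 ≡ 3 and 167 ≡ 3 (mod 4), so (3/167) = −(167/3).
Reduce top mod 3: now compute (2/3).
Pull out 2: since 3 ≡ 3 (mod 8), (2/3) = -1.
Reached (1/3) = 1. Collecting the sign flips along the way, the symbol is -1.

-1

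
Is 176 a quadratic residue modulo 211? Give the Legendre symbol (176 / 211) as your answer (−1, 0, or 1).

1

Pull out 2^4: since 211 ≡ 3 (mod 8), (2/211) = -1, so (2/211)^4 = +1.
Reciprocity: 11 ≡ 3 and 211 ≡ 3 (mod 4), so (11/211) = −(211/11).
Reduce top mod 11: now compute (2/11).
Pull out 2: since 11 ≡ 3 (mod 8), (2/11) = -1.
Reached (1/11) = 1. Collecting the sign flips along the way, the symbol is +1.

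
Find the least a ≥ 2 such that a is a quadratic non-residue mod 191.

(2/191) = +1, so 2 is a residue.
(3/191) = +1, so 3 is a residue.
(4/191) = +1, so 4 is a residue.
(5/191) = +1, so 5 is a residue.
(6/191) = +1, so 6 is a residue.
(7/191) = −1, so 7 is the smallest positive non-residue mod 191.

7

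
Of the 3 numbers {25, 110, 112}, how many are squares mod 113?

(25/113) = +1 → QR.
(110/113) = -1 → non-residue.
(112/113) = +1 → QR.
Total quadratic residues among the 3: 2.

2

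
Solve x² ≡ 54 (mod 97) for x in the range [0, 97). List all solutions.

32, 65

97 ≡ 1 (mod 4), so we find a root by search.
Trying successive values, 32² = 1024 ≡ 54 (mod 97). The other root is 97 − 32 = 65.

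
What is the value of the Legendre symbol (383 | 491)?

Reciprocity: 383 ≡ 3 and 491 ≡ 3 (mod 4), so (383/491) = −(491/383).
Reduce top mod 383: now compute (108/383).
Pull out 2^2: since 383 ≡ 7 (mod 8), (2/383) = +1, so (2/383)^2 = +1.
Reciprocity: 27 ≡ 3 and 383 ≡ 3 (mod 4), so (27/383) = −(383/27).
Reduce top mod 27: now compute (5/27).
Reciprocity: 5 ≡ 1 and 27 ≡ 3 (mod 4), so (5/27) = +(27/5).
Reduce top mod 5: now compute (2/5).
Pull out 2: since 5 ≡ 5 (mod 8), (2/5) = -1.
Reached (1/5) = 1. Collecting the sign flips along the way, the symbol is -1.

-1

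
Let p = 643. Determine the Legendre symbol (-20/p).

1

Euler's criterion: (-20/643) ≡ 623^321 (mod 643).
623^2 ≡ 400 (mod 643)
623^4 ≡ 536 (mod 643)
623^8 ≡ 518 (mod 643)
623^16 ≡ 193 (mod 643)
623^32 ≡ 598 (mod 643)
623^64 ≡ 96 (mod 643)
623^128 ≡ 214 (mod 643)
623^256 ≡ 143 (mod 643)
623^321 = 623^(256+64+1) ≡ 1 (mod 643).
Result is 1, so (-20/643) = 1.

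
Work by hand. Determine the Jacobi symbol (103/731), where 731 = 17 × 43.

1

Reciprocity: 103 ≡ 3 and 731 ≡ 3 (mod 4), so (103/731) = −(731/103).
Reduce top mod 103: now compute (10/103).
Pull out 2: since 103 ≡ 7 (mod 8), (2/103) = +1.
Reciprocity: 5 ≡ 1 and 103 ≡ 3 (mod 4), so (5/103) = +(103/5).
Reduce top mod 5: now compute (3/5).
Reciprocity: 3 ≡ 3 and 5 ≡ 1 (mod 4), so (3/5) = +(5/3).
Reduce top mod 3: now compute (2/3).
Pull out 2: since 3 ≡ 3 (mod 8), (2/3) = -1.
Reached (1/3) = 1. Collecting the sign flips along the way, the symbol is +1.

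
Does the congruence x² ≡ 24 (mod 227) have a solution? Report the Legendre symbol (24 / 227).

-1

Pull out 2^3: since 227 ≡ 3 (mod 8), (2/227) = -1, so (2/227)^3 = -1.
Reciprocity: 3 ≡ 3 and 227 ≡ 3 (mod 4), so (3/227) = −(227/3).
Reduce top mod 3: now compute (2/3).
Pull out 2: since 3 ≡ 3 (mod 8), (2/3) = -1.
Reached (1/3) = 1. Collecting the sign flips along the way, the symbol is -1.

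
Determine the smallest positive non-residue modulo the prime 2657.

3

(2/2657) = +1, so 2 is a residue.
(3/2657) = −1, so 3 is the smallest positive non-residue mod 2657.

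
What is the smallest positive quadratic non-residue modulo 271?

3

(2/271) = +1, so 2 is a residue.
(3/271) = −1, so 3 is the smallest positive non-residue mod 271.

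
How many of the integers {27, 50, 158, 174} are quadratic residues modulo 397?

(27/397) = +1 → QR.
(50/397) = -1 → non-residue.
(158/397) = -1 → non-residue.
(174/397) = -1 → non-residue.
Total quadratic residues among the 4: 1.

1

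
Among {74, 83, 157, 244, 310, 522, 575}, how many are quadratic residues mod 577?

2

(74/577) = -1 → non-residue.
(83/577) = -1 → non-residue.
(157/577) = +1 → QR.
(244/577) = -1 → non-residue.
(310/577) = -1 → non-residue.
(522/577) = -1 → non-residue.
(575/577) = +1 → QR.
Total quadratic residues among the 7: 2.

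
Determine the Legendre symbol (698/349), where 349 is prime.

0

First reduce: 698 ≡ 0 (mod 349).
Top reduces to 0: gcd > 1, so the symbol is 0.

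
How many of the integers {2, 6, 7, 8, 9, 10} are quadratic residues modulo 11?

(2/11) = -1 → non-residue.
(6/11) = -1 → non-residue.
(7/11) = -1 → non-residue.
(8/11) = -1 → non-residue.
(9/11) = +1 → QR.
(10/11) = -1 → non-residue.
Total quadratic residues among the 6: 1.

1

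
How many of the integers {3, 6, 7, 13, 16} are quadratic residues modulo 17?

(3/17) = -1 → non-residue.
(6/17) = -1 → non-residue.
(7/17) = -1 → non-residue.
(13/17) = +1 → QR.
(16/17) = +1 → QR.
Total quadratic residues among the 5: 2.

2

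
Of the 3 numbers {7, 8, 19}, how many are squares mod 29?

1

(7/29) = +1 → QR.
(8/29) = -1 → non-residue.
(19/29) = -1 → non-residue.
Total quadratic residues among the 3: 1.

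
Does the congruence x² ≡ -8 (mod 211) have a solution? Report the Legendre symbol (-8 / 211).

First reduce: -8 ≡ 203 (mod 211).
Reciprocity: 203 ≡ 3 and 211 ≡ 3 (mod 4), so (203/211) = −(211/203).
Reduce top mod 203: now compute (8/203).
Pull out 2^3: since 203 ≡ 3 (mod 8), (2/203) = -1, so (2/203)^3 = -1.
Reached (1/203) = 1. Collecting the sign flips along the way, the symbol is +1.

1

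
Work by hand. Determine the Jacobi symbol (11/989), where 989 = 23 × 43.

-1

Reciprocity: 11 ≡ 3 and 989 ≡ 1 (mod 4), so (11/989) = +(989/11).
Reduce top mod 11: now compute (10/11).
Pull out 2: since 11 ≡ 3 (mod 8), (2/11) = -1.
Reciprocity: 5 ≡ 1 and 11 ≡ 3 (mod 4), so (5/11) = +(11/5).
Reduce top mod 5: now compute (1/5).
Reached (1/5) = 1. Collecting the sign flips along the way, the symbol is -1.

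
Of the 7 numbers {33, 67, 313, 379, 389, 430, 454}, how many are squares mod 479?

2

(33/479) = +1 → QR.
(67/479) = -1 → non-residue.
(313/479) = +1 → QR.
(379/479) = -1 → non-residue.
(389/479) = -1 → non-residue.
(430/479) = -1 → non-residue.
(454/479) = -1 → non-residue.
Total quadratic residues among the 7: 2.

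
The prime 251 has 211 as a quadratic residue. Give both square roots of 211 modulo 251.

100, 151

Since 251 ≡ 3 (mod 4), a square root of 211 is 211^((251+1)/4) = 211^63 mod 251.
Repeated squaring: 211^2≡94, 211^4≡51, 211^8≡91, 211^16≡249, 211^32≡4 (mod 251).
211^63 = 211^(32+16+8+4+2+1) ≡ 100 (mod 251).
Check: 100² = 10000 ≡ 211 (mod 251). The two roots are 100 and 151.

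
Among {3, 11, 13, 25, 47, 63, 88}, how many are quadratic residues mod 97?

(3/97) = +1 → QR.
(11/97) = +1 → QR.
(13/97) = -1 → non-residue.
(25/97) = +1 → QR.
(47/97) = +1 → QR.
(63/97) = -1 → non-residue.
(88/97) = +1 → QR.
Total quadratic residues among the 7: 5.

5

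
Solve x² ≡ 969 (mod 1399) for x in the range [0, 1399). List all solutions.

261, 1138

Since 1399 ≡ 3 (mod 4), a square root of 969 is 969^((1399+1)/4) = 969^350 mod 1399.
Repeated squaring: 969^2≡232, 969^4≡662, 969^8≡357, 969^16≡140, 969^32≡14, 969^64≡196, 969^128≡643, 969^256≡744 (mod 1399).
969^350 = 969^(256+64+16+8+4+2) ≡ 261 (mod 1399).
Check: 261² = 68121 ≡ 969 (mod 1399). The two roots are 261 and 1138.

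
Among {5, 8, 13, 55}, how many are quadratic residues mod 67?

1

(5/67) = -1 → non-residue.
(8/67) = -1 → non-residue.
(13/67) = -1 → non-residue.
(55/67) = +1 → QR.
Total quadratic residues among the 4: 1.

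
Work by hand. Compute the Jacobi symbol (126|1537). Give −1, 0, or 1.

Pull out 2: since 1537 ≡ 1 (mod 8), (2/1537) = +1.
Reciprocity: 63 ≡ 3 and 1537 ≡ 1 (mod 4), so (63/1537) = +(1537/63).
Reduce top mod 63: now compute (25/63).
Reciprocity: 25 ≡ 1 and 63 ≡ 3 (mod 4), so (25/63) = +(63/25).
Reduce top mod 25: now compute (13/25).
Reciprocity: 13 ≡ 1 and 25 ≡ 1 (mod 4), so (13/25) = +(25/13).
Reduce top mod 13: now compute (12/13).
Pull out 2^2: since 13 ≡ 5 (mod 8), (2/13) = -1, so (2/13)^2 = +1.
Reciprocity: 3 ≡ 3 and 13 ≡ 1 (mod 4), so (3/13) = +(13/3).
Reduce top mod 3: now compute (1/3).
Reached (1/3) = 1. Collecting the sign flips along the way, the symbol is +1.

1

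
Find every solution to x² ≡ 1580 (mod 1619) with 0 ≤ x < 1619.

Since 1619 ≡ 3 (mod 4), a square root of 1580 is 1580^((1619+1)/4) = 1580^405 mod 1619.
Repeated squaring: 1580^2≡1521, 1580^4≡1509, 1580^8≡767, 1580^16≡592, 1580^32≡760, 1580^64≡1236, 1580^128≡979, 1580^256≡1612 (mod 1619).
1580^405 = 1580^(256+128+16+4+1) ≡ 1050 (mod 1619).
Check: 1050² = 1102500 ≡ 1580 (mod 1619). The two roots are 569 and 1050.

569, 1050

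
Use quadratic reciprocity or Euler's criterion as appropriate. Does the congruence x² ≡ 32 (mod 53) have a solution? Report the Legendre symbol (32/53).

Euler's criterion: (32/53) ≡ 32^26 (mod 53).
32^2 ≡ 17 (mod 53)
32^4 ≡ 24 (mod 53)
32^8 ≡ 46 (mod 53)
32^16 ≡ 49 (mod 53)
32^26 = 32^(16+8+2) ≡ 52 (mod 53).
Result is 52 ≡ −1, so (32/53) = −1.

-1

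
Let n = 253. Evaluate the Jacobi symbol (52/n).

Pull out 2^2: since 253 ≡ 5 (mod 8), (2/253) = -1, so (2/253)^2 = +1.
Reciprocity: 13 ≡ 1 and 253 ≡ 1 (mod 4), so (13/253) = +(253/13).
Reduce top mod 13: now compute (6/13).
Pull out 2: since 13 ≡ 5 (mod 8), (2/13) = -1.
Reciprocity: 3 ≡ 3 and 13 ≡ 1 (mod 4), so (3/13) = +(13/3).
Reduce top mod 3: now compute (1/3).
Reached (1/3) = 1. Collecting the sign flips along the way, the symbol is -1.

-1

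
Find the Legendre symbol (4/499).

Pull out 2^2: since 499 ≡ 3 (mod 8), (2/499) = -1, so (2/499)^2 = +1.
Reached (1/499) = 1. Collecting the sign flips along the way, the symbol is +1.

1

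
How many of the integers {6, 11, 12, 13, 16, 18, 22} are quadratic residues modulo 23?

5

(6/23) = +1 → QR.
(11/23) = -1 → non-residue.
(12/23) = +1 → QR.
(13/23) = +1 → QR.
(16/23) = +1 → QR.
(18/23) = +1 → QR.
(22/23) = -1 → non-residue.
Total quadratic residues among the 7: 5.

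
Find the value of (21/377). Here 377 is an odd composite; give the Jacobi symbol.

Reciprocity: 21 ≡ 1 and 377 ≡ 1 (mod 4), so (21/377) = +(377/21).
Reduce top mod 21: now compute (20/21).
Pull out 2^2: since 21 ≡ 5 (mod 8), (2/21) = -1, so (2/21)^2 = +1.
Reciprocity: 5 ≡ 1 and 21 ≡ 1 (mod 4), so (5/21) = +(21/5).
Reduce top mod 5: now compute (1/5).
Reached (1/5) = 1. Collecting the sign flips along the way, the symbol is +1.

1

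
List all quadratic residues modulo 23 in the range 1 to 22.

Square k = 1,…,11 (k and 23−k give the same square):
1²=1, 2²=4, 3²=9, 4²=16, 5²≡2, 6²≡13, 7²≡3, 8²≡18, 9²≡12, 10²≡8, 11²≡6 (mod 23).
So the quadratic residues mod 23 are {1, 2, 3, 4, 6, 8, 9, 12, 13, 16, 18}.

1 2 3 4 6 8 9 12 13 16 18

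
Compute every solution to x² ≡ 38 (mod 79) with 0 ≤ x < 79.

Since 79 ≡ 3 (mod 4), a square root of 38 is 38^((79+1)/4) = 38^20 mod 79.
Repeated squaring: 38^2≡22, 38^4≡10, 38^8≡21, 38^16≡46 (mod 79).
38^20 = 38^(16+4) ≡ 65 (mod 79).
Check: 65² = 4225 ≡ 38 (mod 79). The two roots are 14 and 65.

14, 65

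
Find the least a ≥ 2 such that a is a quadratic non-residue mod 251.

2

(2/251) = −1, so 2 is the smallest positive non-residue mod 251.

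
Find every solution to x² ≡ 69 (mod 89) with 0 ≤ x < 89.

89 ≡ 1 (mod 4), so we find a root by search.
Trying successive values, 43² = 1849 ≡ 69 (mod 89). The other root is 89 − 43 = 46.

43, 46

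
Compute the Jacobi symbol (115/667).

0

Reciprocity: 115 ≡ 3 and 667 ≡ 3 (mod 4), so (115/667) = −(667/115).
Reduce top mod 115: now compute (92/115).
Pull out 2^2: since 115 ≡ 3 (mod 8), (2/115) = -1, so (2/115)^2 = +1.
Reciprocity: 23 ≡ 3 and 115 ≡ 3 (mod 4), so (23/115) = −(115/23).
Reduce top mod 23: now compute (0/23).
Top reduces to 0: gcd > 1, so the symbol is 0.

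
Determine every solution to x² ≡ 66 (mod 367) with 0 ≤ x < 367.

112, 255

Since 367 ≡ 3 (mod 4), a square root of 66 is 66^((367+1)/4) = 66^92 mod 367.
Repeated squaring: 66^2≡319, 66^4≡102, 66^8≡128, 66^16≡236, 66^32≡279, 66^64≡37 (mod 367).
66^92 = 66^(64+16+8+4) ≡ 112 (mod 367).
Check: 112² = 12544 ≡ 66 (mod 367). The two roots are 112 and 255.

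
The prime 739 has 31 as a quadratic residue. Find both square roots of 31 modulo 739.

149, 590

Since 739 ≡ 3 (mod 4), a square root of 31 is 31^((739+1)/4) = 31^185 mod 739.
Repeated squaring: 31^2≡222, 31^4≡510, 31^8≡711, 31^16≡45, 31^32≡547, 31^64≡653, 31^128≡6 (mod 739).
31^185 = 31^(128+32+16+8+1) ≡ 149 (mod 739).
Check: 149² = 22201 ≡ 31 (mod 739). The two roots are 149 and 590.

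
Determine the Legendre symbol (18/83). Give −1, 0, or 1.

Euler's criterion: (18/83) ≡ 18^41 (mod 83).
18^2 ≡ 75 (mod 83)
18^4 ≡ 64 (mod 83)
18^8 ≡ 29 (mod 83)
18^16 ≡ 11 (mod 83)
18^32 ≡ 38 (mod 83)
18^41 = 18^(32+8+1) ≡ 82 (mod 83).
Result is 82 ≡ −1, so (18/83) = −1.

-1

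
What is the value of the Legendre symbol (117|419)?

1

Reciprocity: 117 ≡ 1 and 419 ≡ 3 (mod 4), so (117/419) = +(419/117).
Reduce top mod 117: now compute (68/117).
Pull out 2^2: since 117 ≡ 5 (mod 8), (2/117) = -1, so (2/117)^2 = +1.
Reciprocity: 17 ≡ 1 and 117 ≡ 1 (mod 4), so (17/117) = +(117/17).
Reduce top mod 17: now compute (15/17).
Reciprocity: 15 ≡ 3 and 17 ≡ 1 (mod 4), so (15/17) = +(17/15).
Reduce top mod 15: now compute (2/15).
Pull out 2: since 15 ≡ 7 (mod 8), (2/15) = +1.
Reached (1/15) = 1. Collecting the sign flips along the way, the symbol is +1.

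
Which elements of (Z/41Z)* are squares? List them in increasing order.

Square k = 1,…,20 (k and 41−k give the same square):
1²=1, 2²=4, 3²=9, 4²=16, 5²=25, 6²=36, 7²≡8, 8²≡23, 9²≡40, 10²≡18, 11²≡39, 12²≡21, 13²≡5, 14²≡32, 15²≡20, 16²≡10, 17²≡2, 18²≡37, 19²≡33, 20²≡31 (mod 41).
So the quadratic residues mod 41 are {1, 2, 4, 5, 8, 9, 10, 16, 18, 20, 21, 23, 25, 31, 32, 33, 36, 37, 39, 40}.

1,2,4,5,8,9,10,16,18,20,21,23,25,31,32,33,36,37,39,40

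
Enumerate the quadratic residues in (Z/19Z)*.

Square k = 1,…,9 (k and 19−k give the same square):
1²=1, 2²=4, 3²=9, 4²=16, 5²≡6, 6²≡17, 7²≡11, 8²≡7, 9²≡5 (mod 19).
So the quadratic residues mod 19 are {1, 4, 5, 6, 7, 9, 11, 16, 17}.

1,4,5,6,7,9,11,16,17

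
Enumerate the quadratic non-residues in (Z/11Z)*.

2 6 7 8 10

Square k = 1,…,5 (k and 11−k give the same square):
1²=1, 2²=4, 3²=9, 4²≡5, 5²≡3 (mod 11).
The residues are {1, 3, 4, 5, 9}; the non-residues are the remaining 5 nonzero classes.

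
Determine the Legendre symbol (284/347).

1

Pull out 2^2: since 347 ≡ 3 (mod 8), (2/347) = -1, so (2/347)^2 = +1.
Reciprocity: 71 ≡ 3 and 347 ≡ 3 (mod 4), so (71/347) = −(347/71).
Reduce top mod 71: now compute (63/71).
Reciprocity: 63 ≡ 3 and 71 ≡ 3 (mod 4), so (63/71) = −(71/63).
Reduce top mod 63: now compute (8/63).
Pull out 2^3: since 63 ≡ 7 (mod 8), (2/63) = +1, so (2/63)^3 = +1.
Reached (1/63) = 1. Collecting the sign flips along the way, the symbol is +1.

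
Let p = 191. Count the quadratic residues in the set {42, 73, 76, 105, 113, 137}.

(42/191) = -1 → non-residue.
(73/191) = -1 → non-residue.
(76/191) = -1 → non-residue.
(105/191) = -1 → non-residue.
(113/191) = -1 → non-residue.
(137/191) = -1 → non-residue.
Total quadratic residues among the 6: 0.

0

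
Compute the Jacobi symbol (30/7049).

Pull out 2: since 7049 ≡ 1 (mod 8), (2/7049) = +1.
Reciprocity: 15 ≡ 3 and 7049 ≡ 1 (mod 4), so (15/7049) = +(7049/15).
Reduce top mod 15: now compute (14/15).
Pull out 2: since 15 ≡ 7 (mod 8), (2/15) = +1.
Reciprocity: 7 ≡ 3 and 15 ≡ 3 (mod 4), so (7/15) = −(15/7).
Reduce top mod 7: now compute (1/7).
Reached (1/7) = 1. Collecting the sign flips along the way, the symbol is -1.

-1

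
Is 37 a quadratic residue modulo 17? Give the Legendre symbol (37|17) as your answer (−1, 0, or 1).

First reduce: 37 ≡ 3 (mod 17).
Reciprocity: 3 ≡ 3 and 17 ≡ 1 (mod 4), so (3/17) = +(17/3).
Reduce top mod 3: now compute (2/3).
Pull out 2: since 3 ≡ 3 (mod 8), (2/3) = -1.
Reached (1/3) = 1. Collecting the sign flips along the way, the symbol is -1.

-1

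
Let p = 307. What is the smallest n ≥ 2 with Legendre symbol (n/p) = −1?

(2/307) = −1, so 2 is the smallest positive non-residue mod 307.

2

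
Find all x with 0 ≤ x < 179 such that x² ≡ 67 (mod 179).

70, 109

Since 179 ≡ 3 (mod 4), a square root of 67 is 67^((179+1)/4) = 67^45 mod 179.
Repeated squaring: 67^2≡14, 67^4≡17, 67^8≡110, 67^16≡107, 67^32≡172 (mod 179).
67^45 = 67^(32+8+4+1) ≡ 70 (mod 179).
Check: 70² = 4900 ≡ 67 (mod 179). The two roots are 70 and 109.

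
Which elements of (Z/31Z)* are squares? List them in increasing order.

1, 2, 4, 5, 7, 8, 9, 10, 14, 16, 18, 19, 20, 25, 28

Square k = 1,…,15 (k and 31−k give the same square):
1²=1, 2²=4, 3²=9, 4²=16, 5²=25, 6²≡5, 7²≡18, 8²≡2, 9²≡19, 10²≡7, 11²≡28, 12²≡20, 13²≡14, 14²≡10, 15²≡8 (mod 31).
So the quadratic residues mod 31 are {1, 2, 4, 5, 7, 8, 9, 10, 14, 16, 18, 19, 20, 25, 28}.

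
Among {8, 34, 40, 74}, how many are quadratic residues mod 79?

2

(8/79) = +1 → QR.
(34/79) = -1 → non-residue.
(40/79) = +1 → QR.
(74/79) = -1 → non-residue.
Total quadratic residues among the 4: 2.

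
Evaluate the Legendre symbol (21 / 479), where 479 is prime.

1

Reciprocity: 21 ≡ 1 and 479 ≡ 3 (mod 4), so (21/479) = +(479/21).
Reduce top mod 21: now compute (17/21).
Reciprocity: 17 ≡ 1 and 21 ≡ 1 (mod 4), so (17/21) = +(21/17).
Reduce top mod 17: now compute (4/17).
Pull out 2^2: since 17 ≡ 1 (mod 8), (2/17) = +1, so (2/17)^2 = +1.
Reached (1/17) = 1. Collecting the sign flips along the way, the symbol is +1.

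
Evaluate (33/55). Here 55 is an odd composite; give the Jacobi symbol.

0

Reciprocity: 33 ≡ 1 and 55 ≡ 3 (mod 4), so (33/55) = +(55/33).
Reduce top mod 33: now compute (22/33).
Pull out 2: since 33 ≡ 1 (mod 8), (2/33) = +1.
Reciprocity: 11 ≡ 3 and 33 ≡ 1 (mod 4), so (11/33) = +(33/11).
Reduce top mod 11: now compute (0/11).
Top reduces to 0: gcd > 1, so the symbol is 0.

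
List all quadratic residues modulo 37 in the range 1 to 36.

1, 3, 4, 7, 9, 10, 11, 12, 16, 21, 25, 26, 27, 28, 30, 33, 34, 36

Square k = 1,…,18 (k and 37−k give the same square):
1²=1, 2²=4, 3²=9, 4²=16, 5²=25, 6²=36, 7²≡12, 8²≡27, 9²≡7, 10²≡26, 11²≡10, 12²≡33, 13²≡21, 14²≡11, 15²≡3, 16²≡34, 17²≡30, 18²≡28 (mod 37).
So the quadratic residues mod 37 are {1, 3, 4, 7, 9, 10, 11, 12, 16, 21, 25, 26, 27, 28, 30, 33, 34, 36}.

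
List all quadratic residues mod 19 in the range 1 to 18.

Square k = 1,…,9 (k and 19−k give the same square):
1²=1, 2²=4, 3²=9, 4²=16, 5²≡6, 6²≡17, 7²≡11, 8²≡7, 9²≡5 (mod 19).
So the quadratic residues mod 19 are {1, 4, 5, 6, 7, 9, 11, 16, 17}.

1,4,5,6,7,9,11,16,17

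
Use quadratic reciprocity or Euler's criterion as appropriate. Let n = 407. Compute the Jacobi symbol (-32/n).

-1

First reduce: -32 ≡ 375 (mod 407).
Reciprocity: 375 ≡ 3 and 407 ≡ 3 (mod 4), so (375/407) = −(407/375).
Reduce top mod 375: now compute (32/375).
Pull out 2^5: since 375 ≡ 7 (mod 8), (2/375) = +1, so (2/375)^5 = +1.
Reached (1/375) = 1. Collecting the sign flips along the way, the symbol is -1.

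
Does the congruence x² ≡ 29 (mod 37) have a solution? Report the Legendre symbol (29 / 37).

Reciprocity: 29 ≡ 1 and 37 ≡ 1 (mod 4), so (29/37) = +(37/29).
Reduce top mod 29: now compute (8/29).
Pull out 2^3: since 29 ≡ 5 (mod 8), (2/29) = -1, so (2/29)^3 = -1.
Reached (1/29) = 1. Collecting the sign flips along the way, the symbol is -1.

-1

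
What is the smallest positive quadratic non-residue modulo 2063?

5

(2/2063) = +1, so 2 is a residue.
(3/2063) = +1, so 3 is a residue.
(4/2063) = +1, so 4 is a residue.
(5/2063) = −1, so 5 is the smallest positive non-residue mod 2063.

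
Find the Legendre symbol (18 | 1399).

1

Pull out 2: since 1399 ≡ 7 (mod 8), (2/1399) = +1.
Reciprocity: 9 ≡ 1 and 1399 ≡ 3 (mod 4), so (9/1399) = +(1399/9).
Reduce top mod 9: now compute (4/9).
Pull out 2^2: since 9 ≡ 1 (mod 8), (2/9) = +1, so (2/9)^2 = +1.
Reached (1/9) = 1. Collecting the sign flips along the way, the symbol is +1.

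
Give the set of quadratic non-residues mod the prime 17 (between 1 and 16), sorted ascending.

3,5,6,7,10,11,12,14

Square k = 1,…,8 (k and 17−k give the same square):
1²=1, 2²=4, 3²=9, 4²=16, 5²≡8, 6²≡2, 7²≡15, 8²≡13 (mod 17).
The residues are {1, 2, 4, 8, 9, 13, 15, 16}; the non-residues are the remaining 8 nonzero classes.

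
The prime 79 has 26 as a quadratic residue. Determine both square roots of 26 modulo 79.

37, 42

Since 79 ≡ 3 (mod 4), a square root of 26 is 26^((79+1)/4) = 26^20 mod 79.
Repeated squaring: 26^2≡44, 26^4≡40, 26^8≡20, 26^16≡5 (mod 79).
26^20 = 26^(16+4) ≡ 42 (mod 79).
Check: 42² = 1764 ≡ 26 (mod 79). The two roots are 37 and 42.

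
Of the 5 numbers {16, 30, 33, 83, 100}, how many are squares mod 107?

(16/107) = +1 → QR.
(30/107) = +1 → QR.
(33/107) = +1 → QR.
(83/107) = +1 → QR.
(100/107) = +1 → QR.
Total quadratic residues among the 5: 5.

5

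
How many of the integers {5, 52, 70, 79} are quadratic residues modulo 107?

(5/107) = -1 → non-residue.
(52/107) = +1 → QR.
(70/107) = -1 → non-residue.
(79/107) = +1 → QR.
Total quadratic residues among the 4: 2.

2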